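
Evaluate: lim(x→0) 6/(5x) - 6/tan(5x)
This is an ∞-∞ indeterminate form.

Combine fractions or rationalize to convert ∞-∞ to 0/0 form:
  lim(x→0) 6/(5x) - 6/tan(5x) = 0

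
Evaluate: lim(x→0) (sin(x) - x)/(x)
This is a 0/0 indeterminate form.

Apply L'Hôpital's rule: differentiate numerator and denominator separately.
  f(x) = -x + sin(x)   ⇒   f'(x) = cos(x) - 1
  g(x) = x   ⇒   g'(x) = 1
  lim(x→0) f'(x)/g'(x) = lim(x→0) (cos(x) - 1)/(1)
  = 0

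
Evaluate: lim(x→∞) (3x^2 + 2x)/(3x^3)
This is an ∞/∞ indeterminate form.

Apply L'Hôpital's rule: differentiate numerator and denominator separately.
  f(x) = 3·x^2 + 2·x   ⇒   f'(x) = 6·x + 2
  g(x) = 3·x^3   ⇒   g'(x) = 9·x^2
  lim(x→∞) f'(x)/g'(x) = lim(x→∞) (6·x + 2)/(9·x^2)
  = 0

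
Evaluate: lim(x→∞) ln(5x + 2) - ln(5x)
This is an ∞-∞ indeterminate form.

Combine fractions or rationalize to convert ∞-∞ to 0/0 form:
  lim(x→∞) ln(5x + 2) - ln(5x) = 0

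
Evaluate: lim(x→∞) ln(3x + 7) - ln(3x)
This is an ∞-∞ indeterminate form.

Combine fractions or rationalize to convert ∞-∞ to 0/0 form:
  lim(x→∞) ln(3x + 7) - ln(3x) = 0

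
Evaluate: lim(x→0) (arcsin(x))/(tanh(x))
This is a 0/0 indeterminate form.

Apply L'Hôpital's rule: differentiate numerator and denominator separately.
  f(x) = asin(x)   ⇒   f'(x) = 1/sqrt(1 - x^2)
  g(x) = tanh(x)   ⇒   g'(x) = 1 - tanh(x)^2
  lim(x→0) f'(x)/g'(x) = lim(x→0) (1/sqrt(1 - x^2))/(1 - tanh(x)^2)
  = 1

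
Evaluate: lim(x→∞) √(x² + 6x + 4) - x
This is an ∞-∞ indeterminate form.

Combine fractions or rationalize to convert ∞-∞ to 0/0 form:
  lim(x→∞) √(x² + 6x + 4) - x = 3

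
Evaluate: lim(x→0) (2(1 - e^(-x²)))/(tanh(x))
This is a 0/0 indeterminate form.

Apply L'Hôpital's rule: differentiate numerator and denominator separately.
  f(x) = 2 - 2·e^(-x^2)   ⇒   f'(x) = 4·x·e^(-x^2)
  g(x) = tanh(x)   ⇒   g'(x) = 1 - tanh(x)^2
  lim(x→0) f'(x)/g'(x) = lim(x→0) (4·x·e^(-x^2))/(1 - tanh(x)^2)
  = 0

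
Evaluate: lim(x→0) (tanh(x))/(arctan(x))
This is a 0/0 indeterminate form.

Apply L'Hôpital's rule: differentiate numerator and denominator separately.
  f(x) = tanh(x)   ⇒   f'(x) = 1 - tanh(x)^2
  g(x) = atan(x)   ⇒   g'(x) = 1/(x^2 + 1)
  lim(x→0) f'(x)/g'(x) = lim(x→0) (1 - tanh(x)^2)/(1/(x^2 + 1))
  = 1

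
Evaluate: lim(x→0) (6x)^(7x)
This is an exponential indeterminate form.

For exponential indeterminate forms, take the natural log:
  Let L = lim(x→0) (6x)^(7x)
  Then ln(L) = lim(x→0) [exponent × ln(base)]
  Evaluate using L'Hôpital or standard limits, then exponentiate.
  L = 1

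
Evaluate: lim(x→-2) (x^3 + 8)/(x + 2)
This is a standard limit.

Factor or rationalize the expression:
  lim(x→-2) (x^3 + 8)/(x + 2) = 12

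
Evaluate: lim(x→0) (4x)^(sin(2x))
This is an exponential indeterminate form.

For exponential indeterminate forms, take the natural log:
  Let L = lim(x→0) (4x)^(sin(2x))
  Then ln(L) = lim(x→0) [exponent × ln(base)]
  Evaluate using L'Hôpital or standard limits, then exponentiate.
  L = 1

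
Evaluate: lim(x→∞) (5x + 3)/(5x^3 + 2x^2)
This is an ∞/∞ indeterminate form.

Apply L'Hôpital's rule: differentiate numerator and denominator separately.
  f(x) = 5·x + 3   ⇒   f'(x) = 5
  g(x) = 5·x^3 + 2·x^2   ⇒   g'(x) = 15·x^2 + 4·x
  lim(x→∞) f'(x)/g'(x) = lim(x→∞) (5)/(15·x^2 + 4·x)
  = 0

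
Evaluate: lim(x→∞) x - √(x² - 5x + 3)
This is an ∞-∞ indeterminate form.

Combine fractions or rationalize to convert ∞-∞ to 0/0 form:
  lim(x→∞) x - √(x² - 5x + 3) = 5/2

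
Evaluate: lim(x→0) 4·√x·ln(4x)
This is a 0·∞ indeterminate form.

Rewrite 0·∞ as a quotient (0/0 or ∞/∞ form), then apply L'Hôpital's rule:
  lim(x→0) 4·√x·ln(4x) = 0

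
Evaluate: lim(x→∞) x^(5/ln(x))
This is an exponential indeterminate form.

For exponential indeterminate forms, take the natural log:
  Let L = lim(x→∞) x^(5/ln(x))
  Then ln(L) = lim(x→∞) [exponent × ln(base)]
  Evaluate using L'Hôpital or standard limits, then exponentiate.
  L = e^(5)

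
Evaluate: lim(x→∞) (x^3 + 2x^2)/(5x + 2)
This is an ∞/∞ indeterminate form.

Apply L'Hôpital's rule: differentiate numerator and denominator separately.
  f(x) = x^3 + 2·x^2   ⇒   f'(x) = 3·x^2 + 4·x
  g(x) = 5·x + 2   ⇒   g'(x) = 5
  lim(x→∞) f'(x)/g'(x) = lim(x→∞) (3·x^2 + 4·x)/(5)
  = ∞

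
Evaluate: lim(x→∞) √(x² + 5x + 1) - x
This is an ∞-∞ indeterminate form.

Combine fractions or rationalize to convert ∞-∞ to 0/0 form:
  lim(x→∞) √(x² + 5x + 1) - x = 5/2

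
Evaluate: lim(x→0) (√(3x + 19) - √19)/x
This is a standard limit.

Factor or rationalize the expression:
  lim(x→0) (√(3x + 19) - √19)/x = 3·sqrt(19)/38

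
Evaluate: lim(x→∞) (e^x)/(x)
This is an ∞/∞ indeterminate form.

Apply L'Hôpital's rule: differentiate numerator and denominator separately.
  f(x) = e^(x)   ⇒   f'(x) = e^(x)
  g(x) = x   ⇒   g'(x) = 1
  lim(x→∞) f'(x)/g'(x) = lim(x→∞) (e^(x))/(1)
  = ∞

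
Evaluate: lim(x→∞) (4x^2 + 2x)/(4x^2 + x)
This is an ∞/∞ indeterminate form.

Apply L'Hôpital's rule: differentiate numerator and denominator separately.
  f(x) = 4·x^2 + 2·x   ⇒   f'(x) = 8·x + 2
  g(x) = 4·x^2 + x   ⇒   g'(x) = 8·x + 1
  lim(x→∞) f'(x)/g'(x) = lim(x→∞) (8·x + 2)/(8·x + 1)
  = 1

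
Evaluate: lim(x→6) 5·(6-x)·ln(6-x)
This is a 0·∞ indeterminate form.

Rewrite 0·∞ as a quotient (0/0 or ∞/∞ form), then apply L'Hôpital's rule:
  lim(x→6) 5·(6-x)·ln(6-x) = 0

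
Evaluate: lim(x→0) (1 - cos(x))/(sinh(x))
This is a 0/0 indeterminate form.

Apply L'Hôpital's rule: differentiate numerator and denominator separately.
  f(x) = 1 - cos(x)   ⇒   f'(x) = sin(x)
  g(x) = sinh(x)   ⇒   g'(x) = cosh(x)
  lim(x→0) f'(x)/g'(x) = lim(x→0) (sin(x))/(cosh(x))
  = 0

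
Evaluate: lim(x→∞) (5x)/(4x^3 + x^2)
This is an ∞/∞ indeterminate form.

Apply L'Hôpital's rule: differentiate numerator and denominator separately.
  f(x) = 5·x   ⇒   f'(x) = 5
  g(x) = 4·x^3 + x^2   ⇒   g'(x) = 12·x^2 + 2·x
  lim(x→∞) f'(x)/g'(x) = lim(x→∞) (5)/(12·x^2 + 2·x)
  = 0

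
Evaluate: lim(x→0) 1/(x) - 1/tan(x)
This is an ∞-∞ indeterminate form.

Combine fractions or rationalize to convert ∞-∞ to 0/0 form:
  lim(x→0) 1/(x) - 1/tan(x) = 0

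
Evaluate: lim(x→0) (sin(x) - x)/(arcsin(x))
This is a 0/0 indeterminate form.

Apply L'Hôpital's rule: differentiate numerator and denominator separately.
  f(x) = -x + sin(x)   ⇒   f'(x) = cos(x) - 1
  g(x) = asin(x)   ⇒   g'(x) = 1/sqrt(1 - x^2)
  lim(x→0) f'(x)/g'(x) = lim(x→0) (cos(x) - 1)/(1/sqrt(1 - x^2))
  = 0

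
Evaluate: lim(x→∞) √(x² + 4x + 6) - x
This is an ∞-∞ indeterminate form.

Combine fractions or rationalize to convert ∞-∞ to 0/0 form:
  lim(x→∞) √(x² + 4x + 6) - x = 2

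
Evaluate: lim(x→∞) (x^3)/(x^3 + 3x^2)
This is an ∞/∞ indeterminate form.

Apply L'Hôpital's rule: differentiate numerator and denominator separately.
  f(x) = x^3   ⇒   f'(x) = 3·x^2
  g(x) = x^3 + 3·x^2   ⇒   g'(x) = 3·x^2 + 6·x
  lim(x→∞) f'(x)/g'(x) = lim(x→∞) (3·x^2)/(3·x^2 + 6·x)
  = 1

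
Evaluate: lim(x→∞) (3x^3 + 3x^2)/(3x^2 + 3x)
This is an ∞/∞ indeterminate form.

Apply L'Hôpital's rule: differentiate numerator and denominator separately.
  f(x) = 3·x^3 + 3·x^2   ⇒   f'(x) = 9·x^2 + 6·x
  g(x) = 3·x^2 + 3·x   ⇒   g'(x) = 6·x + 3
  lim(x→∞) f'(x)/g'(x) = lim(x→∞) (9·x^2 + 6·x)/(6·x + 3)
  = ∞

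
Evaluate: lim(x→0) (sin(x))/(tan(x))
This is a 0/0 indeterminate form.

Apply L'Hôpital's rule: differentiate numerator and denominator separately.
  f(x) = sin(x)   ⇒   f'(x) = cos(x)
  g(x) = tan(x)   ⇒   g'(x) = tan(x)^2 + 1
  lim(x→0) f'(x)/g'(x) = lim(x→0) (cos(x))/(tan(x)^2 + 1)
  = 1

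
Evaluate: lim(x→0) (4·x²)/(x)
This is a 0/0 indeterminate form.

Apply L'Hôpital's rule: differentiate numerator and denominator separately.
  f(x) = 4·x^2   ⇒   f'(x) = 8·x
  g(x) = x   ⇒   g'(x) = 1
  lim(x→0) f'(x)/g'(x) = lim(x→0) (8·x)/(1)
  = 0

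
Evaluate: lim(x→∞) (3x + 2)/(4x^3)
This is an ∞/∞ indeterminate form.

Apply L'Hôpital's rule: differentiate numerator and denominator separately.
  f(x) = 3·x + 2   ⇒   f'(x) = 3
  g(x) = 4·x^3   ⇒   g'(x) = 12·x^2
  lim(x→∞) f'(x)/g'(x) = lim(x→∞) (3)/(12·x^2)
  = 0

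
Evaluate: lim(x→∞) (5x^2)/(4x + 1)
This is an ∞/∞ indeterminate form.

Apply L'Hôpital's rule: differentiate numerator and denominator separately.
  f(x) = 5·x^2   ⇒   f'(x) = 10·x
  g(x) = 4·x + 1   ⇒   g'(x) = 4
  lim(x→∞) f'(x)/g'(x) = lim(x→∞) (10·x)/(4)
  = ∞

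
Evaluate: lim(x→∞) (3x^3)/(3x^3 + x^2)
This is an ∞/∞ indeterminate form.

Apply L'Hôpital's rule: differentiate numerator and denominator separately.
  f(x) = 3·x^3   ⇒   f'(x) = 9·x^2
  g(x) = 3·x^3 + x^2   ⇒   g'(x) = 9·x^2 + 2·x
  lim(x→∞) f'(x)/g'(x) = lim(x→∞) (9·x^2)/(9·x^2 + 2·x)
  = 1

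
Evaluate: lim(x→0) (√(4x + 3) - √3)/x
This is a standard limit.

Factor or rationalize the expression:
  lim(x→0) (√(4x + 3) - √3)/x = 2·sqrt(3)/3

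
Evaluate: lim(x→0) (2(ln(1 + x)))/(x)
This is a 0/0 indeterminate form.

Apply L'Hôpital's rule: differentiate numerator and denominator separately.
  f(x) = 2·ln(x + 1)   ⇒   f'(x) = 2/(x + 1)
  g(x) = x   ⇒   g'(x) = 1
  lim(x→0) f'(x)/g'(x) = lim(x→0) (2/(x + 1))/(1)
  = 2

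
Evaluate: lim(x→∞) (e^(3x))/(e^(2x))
This is an ∞/∞ indeterminate form.

Apply L'Hôpital's rule: differentiate numerator and denominator separately.
  f(x) = e^(3·x)   ⇒   f'(x) = 3·e^(3·x)
  g(x) = e^(2·x)   ⇒   g'(x) = 2·e^(2·x)
  lim(x→∞) f'(x)/g'(x) = lim(x→∞) (3·e^(3·x))/(2·e^(2·x))
  = ∞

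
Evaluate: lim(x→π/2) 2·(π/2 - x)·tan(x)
This is a 0·∞ indeterminate form.

Rewrite 0·∞ as a quotient (0/0 or ∞/∞ form), then apply L'Hôpital's rule:
  lim(x→π/2) 2·(π/2 - x)·tan(x) = 2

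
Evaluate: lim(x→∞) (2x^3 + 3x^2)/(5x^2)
This is an ∞/∞ indeterminate form.

Apply L'Hôpital's rule: differentiate numerator and denominator separately.
  f(x) = 2·x^3 + 3·x^2   ⇒   f'(x) = 6·x^2 + 6·x
  g(x) = 5·x^2   ⇒   g'(x) = 10·x
  lim(x→∞) f'(x)/g'(x) = lim(x→∞) (6·x^2 + 6·x)/(10·x)
  = ∞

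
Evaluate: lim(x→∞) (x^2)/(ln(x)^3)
This is an ∞/∞ indeterminate form.

Apply L'Hôpital's rule: differentiate numerator and denominator separately.
  f(x) = x^2   ⇒   f'(x) = 2·x
  g(x) = ln(x)^3   ⇒   g'(x) = 3·ln(x)^2/x
  lim(x→∞) f'(x)/g'(x) = lim(x→∞) (2·x)/(3·ln(x)^2/x)
  = ∞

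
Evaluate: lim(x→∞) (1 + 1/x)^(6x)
This is an exponential indeterminate form.

For exponential indeterminate forms, take the natural log:
  Let L = lim(x→∞) (1 + 1/x)^(6x)
  Then ln(L) = lim(x→∞) [exponent × ln(base)]
  Evaluate using L'Hôpital or standard limits, then exponentiate.
  L = e^(6)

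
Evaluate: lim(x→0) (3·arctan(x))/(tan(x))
This is a 0/0 indeterminate form.

Apply L'Hôpital's rule: differentiate numerator and denominator separately.
  f(x) = 3·atan(x)   ⇒   f'(x) = 3/(x^2 + 1)
  g(x) = tan(x)   ⇒   g'(x) = tan(x)^2 + 1
  lim(x→0) f'(x)/g'(x) = lim(x→0) (3/(x^2 + 1))/(tan(x)^2 + 1)
  = 3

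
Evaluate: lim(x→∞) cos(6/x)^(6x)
This is an exponential indeterminate form.

For exponential indeterminate forms, take the natural log:
  Let L = lim(x→∞) cos(6/x)^(6x)
  Then ln(L) = lim(x→∞) [exponent × ln(base)]
  Evaluate using L'Hôpital or standard limits, then exponentiate.
  L = 1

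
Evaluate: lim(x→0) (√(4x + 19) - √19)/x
This is a standard limit.

Factor or rationalize the expression:
  lim(x→0) (√(4x + 19) - √19)/x = 2·sqrt(19)/19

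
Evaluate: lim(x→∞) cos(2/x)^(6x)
This is an exponential indeterminate form.

For exponential indeterminate forms, take the natural log:
  Let L = lim(x→∞) cos(2/x)^(6x)
  Then ln(L) = lim(x→∞) [exponent × ln(base)]
  Evaluate using L'Hôpital or standard limits, then exponentiate.
  L = 1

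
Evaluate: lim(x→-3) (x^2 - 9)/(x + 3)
This is a standard limit.

Factor or rationalize the expression:
  lim(x→-3) (x^2 - 9)/(x + 3) = -6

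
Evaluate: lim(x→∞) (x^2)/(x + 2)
This is an ∞/∞ indeterminate form.

Apply L'Hôpital's rule: differentiate numerator and denominator separately.
  f(x) = x^2   ⇒   f'(x) = 2·x
  g(x) = x + 2   ⇒   g'(x) = 1
  lim(x→∞) f'(x)/g'(x) = lim(x→∞) (2·x)/(1)
  = ∞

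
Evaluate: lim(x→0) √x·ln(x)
This is a 0·∞ indeterminate form.

Rewrite 0·∞ as a quotient (0/0 or ∞/∞ form), then apply L'Hôpital's rule:
  lim(x→0) √x·ln(x) = 0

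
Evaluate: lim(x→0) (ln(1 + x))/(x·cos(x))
This is a 0/0 indeterminate form.

Apply L'Hôpital's rule: differentiate numerator and denominator separately.
  f(x) = ln(x + 1)   ⇒   f'(x) = 1/(x + 1)
  g(x) = x·cos(x)   ⇒   g'(x) = -x·sin(x) + cos(x)
  lim(x→0) f'(x)/g'(x) = lim(x→0) (1/(x + 1))/(-x·sin(x) + cos(x))
  = 1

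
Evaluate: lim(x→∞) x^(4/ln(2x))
This is an exponential indeterminate form.

For exponential indeterminate forms, take the natural log:
  Let L = lim(x→∞) x^(4/ln(2x))
  Then ln(L) = lim(x→∞) [exponent × ln(base)]
  Evaluate using L'Hôpital or standard limits, then exponentiate.
  L = e^(4)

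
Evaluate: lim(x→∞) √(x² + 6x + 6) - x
This is an ∞-∞ indeterminate form.

Combine fractions or rationalize to convert ∞-∞ to 0/0 form:
  lim(x→∞) √(x² + 6x + 6) - x = 3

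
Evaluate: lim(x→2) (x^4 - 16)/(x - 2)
This is a standard limit.

Factor or rationalize the expression:
  lim(x→2) (x^4 - 16)/(x - 2) = 32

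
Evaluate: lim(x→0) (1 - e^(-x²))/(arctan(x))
This is a 0/0 indeterminate form.

Apply L'Hôpital's rule: differentiate numerator and denominator separately.
  f(x) = 1 - e^(-x^2)   ⇒   f'(x) = 2·x·e^(-x^2)
  g(x) = atan(x)   ⇒   g'(x) = 1/(x^2 + 1)
  lim(x→0) f'(x)/g'(x) = lim(x→0) (2·x·e^(-x^2))/(1/(x^2 + 1))
  = 0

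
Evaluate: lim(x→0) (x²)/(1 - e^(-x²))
This is a 0/0 indeterminate form.

Apply L'Hôpital's rule: differentiate numerator and denominator separately.
  f(x) = x^2   ⇒   f'(x) = 2·x
  g(x) = 1 - e^(-x^2)   ⇒   g'(x) = 2·x·e^(-x^2)
  lim(x→0) f'(x)/g'(x) = lim(x→0) (2·x)/(2·x·e^(-x^2))
  = 1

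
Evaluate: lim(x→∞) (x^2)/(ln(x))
This is an ∞/∞ indeterminate form.

Apply L'Hôpital's rule: differentiate numerator and denominator separately.
  f(x) = x^2   ⇒   f'(x) = 2·x
  g(x) = ln(x)   ⇒   g'(x) = 1/x
  lim(x→∞) f'(x)/g'(x) = lim(x→∞) (2·x)/(1/x)
  = ∞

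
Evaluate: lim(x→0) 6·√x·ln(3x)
This is a 0·∞ indeterminate form.

Rewrite 0·∞ as a quotient (0/0 or ∞/∞ form), then apply L'Hôpital's rule:
  lim(x→0) 6·√x·ln(3x) = 0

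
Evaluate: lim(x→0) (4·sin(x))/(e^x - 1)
This is a 0/0 indeterminate form.

Apply L'Hôpital's rule: differentiate numerator and denominator separately.
  f(x) = 4·sin(x)   ⇒   f'(x) = 4·cos(x)
  g(x) = e^(x) - 1   ⇒   g'(x) = e^(x)
  lim(x→0) f'(x)/g'(x) = lim(x→0) (4·cos(x))/(e^(x))
  = 4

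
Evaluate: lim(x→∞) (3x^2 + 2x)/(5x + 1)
This is an ∞/∞ indeterminate form.

Apply L'Hôpital's rule: differentiate numerator and denominator separately.
  f(x) = 3·x^2 + 2·x   ⇒   f'(x) = 6·x + 2
  g(x) = 5·x + 1   ⇒   g'(x) = 5
  lim(x→∞) f'(x)/g'(x) = lim(x→∞) (6·x + 2)/(5)
  = ∞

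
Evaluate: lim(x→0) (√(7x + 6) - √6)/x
This is a standard limit.

Factor or rationalize the expression:
  lim(x→0) (√(7x + 6) - √6)/x = 7·sqrt(6)/12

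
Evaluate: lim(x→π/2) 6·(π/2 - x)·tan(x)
This is a 0·∞ indeterminate form.

Rewrite 0·∞ as a quotient (0/0 or ∞/∞ form), then apply L'Hôpital's rule:
  lim(x→π/2) 6·(π/2 - x)·tan(x) = 6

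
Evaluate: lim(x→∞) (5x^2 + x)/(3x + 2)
This is an ∞/∞ indeterminate form.

Apply L'Hôpital's rule: differentiate numerator and denominator separately.
  f(x) = 5·x^2 + x   ⇒   f'(x) = 10·x + 1
  g(x) = 3·x + 2   ⇒   g'(x) = 3
  lim(x→∞) f'(x)/g'(x) = lim(x→∞) (10·x + 1)/(3)
  = ∞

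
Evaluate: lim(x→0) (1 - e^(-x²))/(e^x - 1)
This is a 0/0 indeterminate form.

Apply L'Hôpital's rule: differentiate numerator and denominator separately.
  f(x) = 1 - e^(-x^2)   ⇒   f'(x) = 2·x·e^(-x^2)
  g(x) = e^(x) - 1   ⇒   g'(x) = e^(x)
  lim(x→0) f'(x)/g'(x) = lim(x→0) (2·x·e^(-x^2))/(e^(x))
  = 0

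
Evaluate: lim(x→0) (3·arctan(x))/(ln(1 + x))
This is a 0/0 indeterminate form.

Apply L'Hôpital's rule: differentiate numerator and denominator separately.
  f(x) = 3·atan(x)   ⇒   f'(x) = 3/(x^2 + 1)
  g(x) = ln(x + 1)   ⇒   g'(x) = 1/(x + 1)
  lim(x→0) f'(x)/g'(x) = lim(x→0) (3/(x^2 + 1))/(1/(x + 1))
  = 3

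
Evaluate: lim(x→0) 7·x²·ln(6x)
This is a 0·∞ indeterminate form.

Rewrite 0·∞ as a quotient (0/0 or ∞/∞ form), then apply L'Hôpital's rule:
  lim(x→0) 7·x²·ln(6x) = 0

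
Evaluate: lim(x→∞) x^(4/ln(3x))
This is an exponential indeterminate form.

For exponential indeterminate forms, take the natural log:
  Let L = lim(x→∞) x^(4/ln(3x))
  Then ln(L) = lim(x→∞) [exponent × ln(base)]
  Evaluate using L'Hôpital or standard limits, then exponentiate.
  L = e^(4)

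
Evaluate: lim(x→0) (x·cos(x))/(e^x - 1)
This is a 0/0 indeterminate form.

Apply L'Hôpital's rule: differentiate numerator and denominator separately.
  f(x) = x·cos(x)   ⇒   f'(x) = -x·sin(x) + cos(x)
  g(x) = e^(x) - 1   ⇒   g'(x) = e^(x)
  lim(x→0) f'(x)/g'(x) = lim(x→0) (-x·sin(x) + cos(x))/(e^(x))
  = 1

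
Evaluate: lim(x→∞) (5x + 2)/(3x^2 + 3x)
This is an ∞/∞ indeterminate form.

Apply L'Hôpital's rule: differentiate numerator and denominator separately.
  f(x) = 5·x + 2   ⇒   f'(x) = 5
  g(x) = 3·x^2 + 3·x   ⇒   g'(x) = 6·x + 3
  lim(x→∞) f'(x)/g'(x) = lim(x→∞) (5)/(6·x + 3)
  = 0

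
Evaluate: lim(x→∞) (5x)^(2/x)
This is an exponential indeterminate form.

For exponential indeterminate forms, take the natural log:
  Let L = lim(x→∞) (5x)^(2/x)
  Then ln(L) = lim(x→∞) [exponent × ln(base)]
  Evaluate using L'Hôpital or standard limits, then exponentiate.
  L = 1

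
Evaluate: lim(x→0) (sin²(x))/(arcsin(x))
This is a 0/0 indeterminate form.

Apply L'Hôpital's rule: differentiate numerator and denominator separately.
  f(x) = sin(x)^2   ⇒   f'(x) = 2·sin(x)·cos(x)
  g(x) = asin(x)   ⇒   g'(x) = 1/sqrt(1 - x^2)
  lim(x→0) f'(x)/g'(x) = lim(x→0) (2·sin(x)·cos(x))/(1/sqrt(1 - x^2))
  = 0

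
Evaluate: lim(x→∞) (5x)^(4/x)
This is an exponential indeterminate form.

For exponential indeterminate forms, take the natural log:
  Let L = lim(x→∞) (5x)^(4/x)
  Then ln(L) = lim(x→∞) [exponent × ln(base)]
  Evaluate using L'Hôpital or standard limits, then exponentiate.
  L = 1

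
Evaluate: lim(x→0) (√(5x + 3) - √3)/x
This is a standard limit.

Factor or rationalize the expression:
  lim(x→0) (√(5x + 3) - √3)/x = 5·sqrt(3)/6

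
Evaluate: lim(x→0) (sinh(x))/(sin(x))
This is a 0/0 indeterminate form.

Apply L'Hôpital's rule: differentiate numerator and denominator separately.
  f(x) = sinh(x)   ⇒   f'(x) = cosh(x)
  g(x) = sin(x)   ⇒   g'(x) = cos(x)
  lim(x→0) f'(x)/g'(x) = lim(x→0) (cosh(x))/(cos(x))
  = 1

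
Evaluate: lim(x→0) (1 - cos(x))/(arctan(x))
This is a 0/0 indeterminate form.

Apply L'Hôpital's rule: differentiate numerator and denominator separately.
  f(x) = 1 - cos(x)   ⇒   f'(x) = sin(x)
  g(x) = atan(x)   ⇒   g'(x) = 1/(x^2 + 1)
  lim(x→0) f'(x)/g'(x) = lim(x→0) (sin(x))/(1/(x^2 + 1))
  = 0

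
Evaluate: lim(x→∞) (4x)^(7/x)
This is an exponential indeterminate form.

For exponential indeterminate forms, take the natural log:
  Let L = lim(x→∞) (4x)^(7/x)
  Then ln(L) = lim(x→∞) [exponent × ln(base)]
  Evaluate using L'Hôpital or standard limits, then exponentiate.
  L = 1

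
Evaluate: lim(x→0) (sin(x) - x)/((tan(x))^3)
This is a 0/0 indeterminate form.

Apply L'Hôpital's rule: differentiate numerator and denominator separately.
  f(x) = -x + sin(x)   ⇒   f'(x) = cos(x) - 1
  g(x) = tan(x)^3   ⇒   g'(x) = (3·tan(x)^2 + 3)·tan(x)^2
  lim(x→0) f'(x)/g'(x) = lim(x→0) (cos(x) - 1)/((3·tan(x)^2 + 3)·tan(x)^2)
  = -1/6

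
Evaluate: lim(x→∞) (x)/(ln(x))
This is an ∞/∞ indeterminate form.

Apply L'Hôpital's rule: differentiate numerator and denominator separately.
  f(x) = x   ⇒   f'(x) = 1
  g(x) = ln(x)   ⇒   g'(x) = 1/x
  lim(x→∞) f'(x)/g'(x) = lim(x→∞) (1)/(1/x)
  = ∞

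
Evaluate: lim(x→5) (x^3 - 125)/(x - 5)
This is a standard limit.

Factor or rationalize the expression:
  lim(x→5) (x^3 - 125)/(x - 5) = 75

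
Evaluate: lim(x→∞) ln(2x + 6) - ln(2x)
This is an ∞-∞ indeterminate form.

Combine fractions or rationalize to convert ∞-∞ to 0/0 form:
  lim(x→∞) ln(2x + 6) - ln(2x) = 0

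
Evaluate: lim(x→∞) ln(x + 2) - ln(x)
This is an ∞-∞ indeterminate form.

Combine fractions or rationalize to convert ∞-∞ to 0/0 form:
  lim(x→∞) ln(x + 2) - ln(x) = 0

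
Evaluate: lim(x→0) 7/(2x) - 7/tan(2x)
This is an ∞-∞ indeterminate form.

Combine fractions or rationalize to convert ∞-∞ to 0/0 form:
  lim(x→0) 7/(2x) - 7/tan(2x) = 0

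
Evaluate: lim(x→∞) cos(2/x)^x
This is an exponential indeterminate form.

For exponential indeterminate forms, take the natural log:
  Let L = lim(x→∞) cos(2/x)^x
  Then ln(L) = lim(x→∞) [exponent × ln(base)]
  Evaluate using L'Hôpital or standard limits, then exponentiate.
  L = 1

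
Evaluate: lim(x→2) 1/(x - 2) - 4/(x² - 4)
This is an ∞-∞ indeterminate form.

Combine fractions or rationalize to convert ∞-∞ to 0/0 form:
  lim(x→2) 1/(x - 2) - 4/(x² - 4) = 1/4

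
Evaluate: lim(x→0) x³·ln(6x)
This is a 0·∞ indeterminate form.

Rewrite 0·∞ as a quotient (0/0 or ∞/∞ form), then apply L'Hôpital's rule:
  lim(x→0) x³·ln(6x) = 0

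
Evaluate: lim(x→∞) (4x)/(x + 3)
This is an ∞/∞ indeterminate form.

Apply L'Hôpital's rule: differentiate numerator and denominator separately.
  f(x) = 4·x   ⇒   f'(x) = 4
  g(x) = x + 3   ⇒   g'(x) = 1
  lim(x→∞) f'(x)/g'(x) = lim(x→∞) (4)/(1)
  = 4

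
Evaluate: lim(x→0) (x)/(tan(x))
This is a 0/0 indeterminate form.

Apply L'Hôpital's rule: differentiate numerator and denominator separately.
  f(x) = x   ⇒   f'(x) = 1
  g(x) = tan(x)   ⇒   g'(x) = tan(x)^2 + 1
  lim(x→0) f'(x)/g'(x) = lim(x→0) (1)/(tan(x)^2 + 1)
  = 1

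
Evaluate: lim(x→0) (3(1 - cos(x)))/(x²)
This is a 0/0 indeterminate form.

Apply L'Hôpital's rule: differentiate numerator and denominator separately.
  f(x) = 3 - 3·cos(x)   ⇒   f'(x) = 3·sin(x)
  g(x) = x^2   ⇒   g'(x) = 2·x
  lim(x→0) f'(x)/g'(x) = lim(x→0) (3·sin(x))/(2·x)
  = 3/2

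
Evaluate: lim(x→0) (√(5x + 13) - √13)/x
This is a standard limit.

Factor or rationalize the expression:
  lim(x→0) (√(5x + 13) - √13)/x = 5·sqrt(13)/26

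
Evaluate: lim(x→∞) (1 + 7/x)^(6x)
This is an exponential indeterminate form.

For exponential indeterminate forms, take the natural log:
  Let L = lim(x→∞) (1 + 7/x)^(6x)
  Then ln(L) = lim(x→∞) [exponent × ln(base)]
  Evaluate using L'Hôpital or standard limits, then exponentiate.
  L = e^(42)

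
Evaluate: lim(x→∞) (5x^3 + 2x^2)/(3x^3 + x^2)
This is an ∞/∞ indeterminate form.

Apply L'Hôpital's rule: differentiate numerator and denominator separately.
  f(x) = 5·x^3 + 2·x^2   ⇒   f'(x) = 15·x^2 + 4·x
  g(x) = 3·x^3 + x^2   ⇒   g'(x) = 9·x^2 + 2·x
  lim(x→∞) f'(x)/g'(x) = lim(x→∞) (15·x^2 + 4·x)/(9·x^2 + 2·x)
  = 5/3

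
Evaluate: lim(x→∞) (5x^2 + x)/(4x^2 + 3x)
This is an ∞/∞ indeterminate form.

Apply L'Hôpital's rule: differentiate numerator and denominator separately.
  f(x) = 5·x^2 + x   ⇒   f'(x) = 10·x + 1
  g(x) = 4·x^2 + 3·x   ⇒   g'(x) = 8·x + 3
  lim(x→∞) f'(x)/g'(x) = lim(x→∞) (10·x + 1)/(8·x + 3)
  = 5/4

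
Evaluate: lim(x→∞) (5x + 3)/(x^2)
This is an ∞/∞ indeterminate form.

Apply L'Hôpital's rule: differentiate numerator and denominator separately.
  f(x) = 5·x + 3   ⇒   f'(x) = 5
  g(x) = x^2   ⇒   g'(x) = 2·x
  lim(x→∞) f'(x)/g'(x) = lim(x→∞) (5)/(2·x)
  = 0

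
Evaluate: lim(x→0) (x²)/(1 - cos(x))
This is a 0/0 indeterminate form.

Apply L'Hôpital's rule: differentiate numerator and denominator separately.
  f(x) = x^2   ⇒   f'(x) = 2·x
  g(x) = 1 - cos(x)   ⇒   g'(x) = sin(x)
  lim(x→0) f'(x)/g'(x) = lim(x→0) (2·x)/(sin(x))
  = 2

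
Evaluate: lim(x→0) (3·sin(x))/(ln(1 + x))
This is a 0/0 indeterminate form.

Apply L'Hôpital's rule: differentiate numerator and denominator separately.
  f(x) = 3·sin(x)   ⇒   f'(x) = 3·cos(x)
  g(x) = ln(x + 1)   ⇒   g'(x) = 1/(x + 1)
  lim(x→0) f'(x)/g'(x) = lim(x→0) (3·cos(x))/(1/(x + 1))
  = 3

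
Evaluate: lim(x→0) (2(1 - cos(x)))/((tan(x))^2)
This is a 0/0 indeterminate form.

Apply L'Hôpital's rule: differentiate numerator and denominator separately.
  f(x) = 2 - 2·cos(x)   ⇒   f'(x) = 2·sin(x)
  g(x) = tan(x)^2   ⇒   g'(x) = (2·tan(x)^2 + 2)·tan(x)
  lim(x→0) f'(x)/g'(x) = lim(x→0) (2·sin(x))/((2·tan(x)^2 + 2)·tan(x))
  = 1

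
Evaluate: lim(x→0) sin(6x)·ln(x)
This is a 0·∞ indeterminate form.

Rewrite 0·∞ as a quotient (0/0 or ∞/∞ form), then apply L'Hôpital's rule:
  lim(x→0) sin(6x)·ln(x) = 0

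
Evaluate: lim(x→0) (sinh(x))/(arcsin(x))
This is a 0/0 indeterminate form.

Apply L'Hôpital's rule: differentiate numerator and denominator separately.
  f(x) = sinh(x)   ⇒   f'(x) = cosh(x)
  g(x) = asin(x)   ⇒   g'(x) = 1/sqrt(1 - x^2)
  lim(x→0) f'(x)/g'(x) = lim(x→0) (cosh(x))/(1/sqrt(1 - x^2))
  = 1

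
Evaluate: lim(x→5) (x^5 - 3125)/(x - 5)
This is a standard limit.

Factor or rationalize the expression:
  lim(x→5) (x^5 - 3125)/(x - 5) = 3125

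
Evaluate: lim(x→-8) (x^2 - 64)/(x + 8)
This is a standard limit.

Factor or rationalize the expression:
  lim(x→-8) (x^2 - 64)/(x + 8) = -16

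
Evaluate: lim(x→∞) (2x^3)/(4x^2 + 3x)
This is an ∞/∞ indeterminate form.

Apply L'Hôpital's rule: differentiate numerator and denominator separately.
  f(x) = 2·x^3   ⇒   f'(x) = 6·x^2
  g(x) = 4·x^2 + 3·x   ⇒   g'(x) = 8·x + 3
  lim(x→∞) f'(x)/g'(x) = lim(x→∞) (6·x^2)/(8·x + 3)
  = ∞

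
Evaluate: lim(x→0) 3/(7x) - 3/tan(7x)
This is an ∞-∞ indeterminate form.

Combine fractions or rationalize to convert ∞-∞ to 0/0 form:
  lim(x→0) 3/(7x) - 3/tan(7x) = 0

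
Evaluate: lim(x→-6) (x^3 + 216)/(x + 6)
This is a standard limit.

Factor or rationalize the expression:
  lim(x→-6) (x^3 + 216)/(x + 6) = 108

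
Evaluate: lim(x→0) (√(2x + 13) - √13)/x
This is a standard limit.

Factor or rationalize the expression:
  lim(x→0) (√(2x + 13) - √13)/x = sqrt(13)/13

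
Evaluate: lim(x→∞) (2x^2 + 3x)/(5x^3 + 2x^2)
This is an ∞/∞ indeterminate form.

Apply L'Hôpital's rule: differentiate numerator and denominator separately.
  f(x) = 2·x^2 + 3·x   ⇒   f'(x) = 4·x + 3
  g(x) = 5·x^3 + 2·x^2   ⇒   g'(x) = 15·x^2 + 4·x
  lim(x→∞) f'(x)/g'(x) = lim(x→∞) (4·x + 3)/(15·x^2 + 4·x)
  = 0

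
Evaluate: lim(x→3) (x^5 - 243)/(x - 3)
This is a standard limit.

Factor or rationalize the expression:
  lim(x→3) (x^5 - 243)/(x - 3) = 405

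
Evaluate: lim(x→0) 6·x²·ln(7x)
This is a 0·∞ indeterminate form.

Rewrite 0·∞ as a quotient (0/0 or ∞/∞ form), then apply L'Hôpital's rule:
  lim(x→0) 6·x²·ln(7x) = 0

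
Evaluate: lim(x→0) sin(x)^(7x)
This is an exponential indeterminate form.

For exponential indeterminate forms, take the natural log:
  Let L = lim(x→0) sin(x)^(7x)
  Then ln(L) = lim(x→0) [exponent × ln(base)]
  Evaluate using L'Hôpital or standard limits, then exponentiate.
  L = 1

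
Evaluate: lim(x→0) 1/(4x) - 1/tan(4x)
This is an ∞-∞ indeterminate form.

Combine fractions or rationalize to convert ∞-∞ to 0/0 form:
  lim(x→0) 1/(4x) - 1/tan(4x) = 0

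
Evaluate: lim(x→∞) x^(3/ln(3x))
This is an exponential indeterminate form.

For exponential indeterminate forms, take the natural log:
  Let L = lim(x→∞) x^(3/ln(3x))
  Then ln(L) = lim(x→∞) [exponent × ln(base)]
  Evaluate using L'Hôpital or standard limits, then exponentiate.
  L = e^(3)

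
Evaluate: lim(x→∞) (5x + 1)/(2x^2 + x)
This is an ∞/∞ indeterminate form.

Apply L'Hôpital's rule: differentiate numerator and denominator separately.
  f(x) = 5·x + 1   ⇒   f'(x) = 5
  g(x) = 2·x^2 + x   ⇒   g'(x) = 4·x + 1
  lim(x→∞) f'(x)/g'(x) = lim(x→∞) (5)/(4·x + 1)
  = 0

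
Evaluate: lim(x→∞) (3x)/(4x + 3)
This is an ∞/∞ indeterminate form.

Apply L'Hôpital's rule: differentiate numerator and denominator separately.
  f(x) = 3·x   ⇒   f'(x) = 3
  g(x) = 4·x + 3   ⇒   g'(x) = 4
  lim(x→∞) f'(x)/g'(x) = lim(x→∞) (3)/(4)
  = 3/4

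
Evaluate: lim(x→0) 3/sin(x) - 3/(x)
This is an ∞-∞ indeterminate form.

Combine fractions or rationalize to convert ∞-∞ to 0/0 form:
  lim(x→0) 3/sin(x) - 3/(x) = 0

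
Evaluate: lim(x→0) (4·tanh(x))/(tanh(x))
This is a 0/0 indeterminate form.

Apply L'Hôpital's rule: differentiate numerator and denominator separately.
  f(x) = 4·tanh(x)   ⇒   f'(x) = 4 - 4·tanh(x)^2
  g(x) = tanh(x)   ⇒   g'(x) = 1 - tanh(x)^2
  lim(x→0) f'(x)/g'(x) = lim(x→0) (4 - 4·tanh(x)^2)/(1 - tanh(x)^2)
  = 4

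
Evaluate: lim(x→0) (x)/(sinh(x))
This is a 0/0 indeterminate form.

Apply L'Hôpital's rule: differentiate numerator and denominator separately.
  f(x) = x   ⇒   f'(x) = 1
  g(x) = sinh(x)   ⇒   g'(x) = cosh(x)
  lim(x→0) f'(x)/g'(x) = lim(x→0) (1)/(cosh(x))
  = 1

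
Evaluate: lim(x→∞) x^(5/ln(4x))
This is an exponential indeterminate form.

For exponential indeterminate forms, take the natural log:
  Let L = lim(x→∞) x^(5/ln(4x))
  Then ln(L) = lim(x→∞) [exponent × ln(base)]
  Evaluate using L'Hôpital or standard limits, then exponentiate.
  L = e^(5)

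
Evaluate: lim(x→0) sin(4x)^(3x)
This is an exponential indeterminate form.

For exponential indeterminate forms, take the natural log:
  Let L = lim(x→0) sin(4x)^(3x)
  Then ln(L) = lim(x→0) [exponent × ln(base)]
  Evaluate using L'Hôpital or standard limits, then exponentiate.
  L = 1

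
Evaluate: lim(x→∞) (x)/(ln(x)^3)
This is an ∞/∞ indeterminate form.

Apply L'Hôpital's rule: differentiate numerator and denominator separately.
  f(x) = x   ⇒   f'(x) = 1
  g(x) = ln(x)^3   ⇒   g'(x) = 3·ln(x)^2/x
  lim(x→∞) f'(x)/g'(x) = lim(x→∞) (1)/(3·ln(x)^2/x)
  = ∞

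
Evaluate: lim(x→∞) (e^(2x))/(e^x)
This is an ∞/∞ indeterminate form.

Apply L'Hôpital's rule: differentiate numerator and denominator separately.
  f(x) = e^(2·x)   ⇒   f'(x) = 2·e^(2·x)
  g(x) = e^(x)   ⇒   g'(x) = e^(x)
  lim(x→∞) f'(x)/g'(x) = lim(x→∞) (2·e^(2·x))/(e^(x))
  = ∞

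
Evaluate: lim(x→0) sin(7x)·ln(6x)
This is a 0·∞ indeterminate form.

Rewrite 0·∞ as a quotient (0/0 or ∞/∞ form), then apply L'Hôpital's rule:
  lim(x→0) sin(7x)·ln(6x) = 0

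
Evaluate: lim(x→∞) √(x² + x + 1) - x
This is an ∞-∞ indeterminate form.

Combine fractions or rationalize to convert ∞-∞ to 0/0 form:
  lim(x→∞) √(x² + x + 1) - x = 1/2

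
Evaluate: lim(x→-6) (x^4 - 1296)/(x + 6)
This is a standard limit.

Factor or rationalize the expression:
  lim(x→-6) (x^4 - 1296)/(x + 6) = -864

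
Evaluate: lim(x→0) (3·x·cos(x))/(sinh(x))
This is a 0/0 indeterminate form.

Apply L'Hôpital's rule: differentiate numerator and denominator separately.
  f(x) = 3·x·cos(x)   ⇒   f'(x) = -3·x·sin(x) + 3·cos(x)
  g(x) = sinh(x)   ⇒   g'(x) = cosh(x)
  lim(x→0) f'(x)/g'(x) = lim(x→0) (-3·x·sin(x) + 3·cos(x))/(cosh(x))
  = 3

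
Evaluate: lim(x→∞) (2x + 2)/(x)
This is an ∞/∞ indeterminate form.

Apply L'Hôpital's rule: differentiate numerator and denominator separately.
  f(x) = 2·x + 2   ⇒   f'(x) = 2
  g(x) = x   ⇒   g'(x) = 1
  lim(x→∞) f'(x)/g'(x) = lim(x→∞) (2)/(1)
  = 2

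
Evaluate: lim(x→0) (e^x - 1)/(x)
This is a 0/0 indeterminate form.

Apply L'Hôpital's rule: differentiate numerator and denominator separately.
  f(x) = e^(x) - 1   ⇒   f'(x) = e^(x)
  g(x) = x   ⇒   g'(x) = 1
  lim(x→0) f'(x)/g'(x) = lim(x→0) (e^(x))/(1)
  = 1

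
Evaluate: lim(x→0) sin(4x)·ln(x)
This is a 0·∞ indeterminate form.

Rewrite 0·∞ as a quotient (0/0 or ∞/∞ form), then apply L'Hôpital's rule:
  lim(x→0) sin(4x)·ln(x) = 0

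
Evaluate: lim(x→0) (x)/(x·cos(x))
This is a 0/0 indeterminate form.

Apply L'Hôpital's rule: differentiate numerator and denominator separately.
  f(x) = x   ⇒   f'(x) = 1
  g(x) = x·cos(x)   ⇒   g'(x) = -x·sin(x) + cos(x)
  lim(x→0) f'(x)/g'(x) = lim(x→0) (1)/(-x·sin(x) + cos(x))
  = 1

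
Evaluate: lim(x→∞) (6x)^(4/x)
This is an exponential indeterminate form.

For exponential indeterminate forms, take the natural log:
  Let L = lim(x→∞) (6x)^(4/x)
  Then ln(L) = lim(x→∞) [exponent × ln(base)]
  Evaluate using L'Hôpital or standard limits, then exponentiate.
  L = 1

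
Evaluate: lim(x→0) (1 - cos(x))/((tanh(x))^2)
This is a 0/0 indeterminate form.

Apply L'Hôpital's rule: differentiate numerator and denominator separately.
  f(x) = 1 - cos(x)   ⇒   f'(x) = sin(x)
  g(x) = tanh(x)^2   ⇒   g'(x) = (2 - 2·tanh(x)^2)·tanh(x)
  lim(x→0) f'(x)/g'(x) = lim(x→0) (sin(x))/((2 - 2·tanh(x)^2)·tanh(x))
  = 1/2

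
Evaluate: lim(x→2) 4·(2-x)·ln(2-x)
This is a 0·∞ indeterminate form.

Rewrite 0·∞ as a quotient (0/0 or ∞/∞ form), then apply L'Hôpital's rule:
  lim(x→2) 4·(2-x)·ln(2-x) = 0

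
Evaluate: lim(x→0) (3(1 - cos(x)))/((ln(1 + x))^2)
This is a 0/0 indeterminate form.

Apply L'Hôpital's rule: differentiate numerator and denominator separately.
  f(x) = 3 - 3·cos(x)   ⇒   f'(x) = 3·sin(x)
  g(x) = ln(x + 1)^2   ⇒   g'(x) = 2·ln(x + 1)/(x + 1)
  lim(x→0) f'(x)/g'(x) = lim(x→0) (3·sin(x))/(2·ln(x + 1)/(x + 1))
  = 3/2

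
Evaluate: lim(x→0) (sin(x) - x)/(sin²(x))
This is a 0/0 indeterminate form.

Apply L'Hôpital's rule: differentiate numerator and denominator separately.
  f(x) = -x + sin(x)   ⇒   f'(x) = cos(x) - 1
  g(x) = sin(x)^2   ⇒   g'(x) = 2·sin(x)·cos(x)
  lim(x→0) f'(x)/g'(x) = lim(x→0) (cos(x) - 1)/(2·sin(x)·cos(x))
  = 0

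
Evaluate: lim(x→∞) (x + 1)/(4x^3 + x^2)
This is an ∞/∞ indeterminate form.

Apply L'Hôpital's rule: differentiate numerator and denominator separately.
  f(x) = x + 1   ⇒   f'(x) = 1
  g(x) = 4·x^3 + x^2   ⇒   g'(x) = 12·x^2 + 2·x
  lim(x→∞) f'(x)/g'(x) = lim(x→∞) (1)/(12·x^2 + 2·x)
  = 0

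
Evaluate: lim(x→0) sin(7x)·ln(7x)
This is a 0·∞ indeterminate form.

Rewrite 0·∞ as a quotient (0/0 or ∞/∞ form), then apply L'Hôpital's rule:
  lim(x→0) sin(7x)·ln(7x) = 0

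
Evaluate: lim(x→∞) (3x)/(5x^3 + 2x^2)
This is an ∞/∞ indeterminate form.

Apply L'Hôpital's rule: differentiate numerator and denominator separately.
  f(x) = 3·x   ⇒   f'(x) = 3
  g(x) = 5·x^3 + 2·x^2   ⇒   g'(x) = 15·x^2 + 4·x
  lim(x→∞) f'(x)/g'(x) = lim(x→∞) (3)/(15·x^2 + 4·x)
  = 0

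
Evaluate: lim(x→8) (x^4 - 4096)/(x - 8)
This is a standard limit.

Factor or rationalize the expression:
  lim(x→8) (x^4 - 4096)/(x - 8) = 2048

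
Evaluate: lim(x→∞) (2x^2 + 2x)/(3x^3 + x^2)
This is an ∞/∞ indeterminate form.

Apply L'Hôpital's rule: differentiate numerator and denominator separately.
  f(x) = 2·x^2 + 2·x   ⇒   f'(x) = 4·x + 2
  g(x) = 3·x^3 + x^2   ⇒   g'(x) = 9·x^2 + 2·x
  lim(x→∞) f'(x)/g'(x) = lim(x→∞) (4·x + 2)/(9·x^2 + 2·x)
  = 0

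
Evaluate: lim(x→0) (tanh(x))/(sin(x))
This is a 0/0 indeterminate form.

Apply L'Hôpital's rule: differentiate numerator and denominator separately.
  f(x) = tanh(x)   ⇒   f'(x) = 1 - tanh(x)^2
  g(x) = sin(x)   ⇒   g'(x) = cos(x)
  lim(x→0) f'(x)/g'(x) = lim(x→0) (1 - tanh(x)^2)/(cos(x))
  = 1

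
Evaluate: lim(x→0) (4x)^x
This is an exponential indeterminate form.

For exponential indeterminate forms, take the natural log:
  Let L = lim(x→0) (4x)^x
  Then ln(L) = lim(x→0) [exponent × ln(base)]
  Evaluate using L'Hôpital or standard limits, then exponentiate.
  L = 1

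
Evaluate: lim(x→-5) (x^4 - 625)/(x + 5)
This is a standard limit.

Factor or rationalize the expression:
  lim(x→-5) (x^4 - 625)/(x + 5) = -500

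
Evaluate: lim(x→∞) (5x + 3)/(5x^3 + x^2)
This is an ∞/∞ indeterminate form.

Apply L'Hôpital's rule: differentiate numerator and denominator separately.
  f(x) = 5·x + 3   ⇒   f'(x) = 5
  g(x) = 5·x^3 + x^2   ⇒   g'(x) = 15·x^2 + 2·x
  lim(x→∞) f'(x)/g'(x) = lim(x→∞) (5)/(15·x^2 + 2·x)
  = 0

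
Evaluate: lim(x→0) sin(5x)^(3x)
This is an exponential indeterminate form.

For exponential indeterminate forms, take the natural log:
  Let L = lim(x→0) sin(5x)^(3x)
  Then ln(L) = lim(x→0) [exponent × ln(base)]
  Evaluate using L'Hôpital or standard limits, then exponentiate.
  L = 1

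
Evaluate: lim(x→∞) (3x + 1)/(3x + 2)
This is an ∞/∞ indeterminate form.

Apply L'Hôpital's rule: differentiate numerator and denominator separately.
  f(x) = 3·x + 1   ⇒   f'(x) = 3
  g(x) = 3·x + 2   ⇒   g'(x) = 3
  lim(x→∞) f'(x)/g'(x) = lim(x→∞) (3)/(3)
  = 1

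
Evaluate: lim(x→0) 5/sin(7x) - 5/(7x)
This is an ∞-∞ indeterminate form.

Combine fractions or rationalize to convert ∞-∞ to 0/0 form:
  lim(x→0) 5/sin(7x) - 5/(7x) = 0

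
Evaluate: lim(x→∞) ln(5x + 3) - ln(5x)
This is an ∞-∞ indeterminate form.

Combine fractions or rationalize to convert ∞-∞ to 0/0 form:
  lim(x→∞) ln(5x + 3) - ln(5x) = 0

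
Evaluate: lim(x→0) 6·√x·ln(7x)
This is a 0·∞ indeterminate form.

Rewrite 0·∞ as a quotient (0/0 or ∞/∞ form), then apply L'Hôpital's rule:
  lim(x→0) 6·√x·ln(7x) = 0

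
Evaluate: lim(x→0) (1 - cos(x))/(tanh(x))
This is a 0/0 indeterminate form.

Apply L'Hôpital's rule: differentiate numerator and denominator separately.
  f(x) = 1 - cos(x)   ⇒   f'(x) = sin(x)
  g(x) = tanh(x)   ⇒   g'(x) = 1 - tanh(x)^2
  lim(x→0) f'(x)/g'(x) = lim(x→0) (sin(x))/(1 - tanh(x)^2)
  = 0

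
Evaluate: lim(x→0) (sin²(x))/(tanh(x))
This is a 0/0 indeterminate form.

Apply L'Hôpital's rule: differentiate numerator and denominator separately.
  f(x) = sin(x)^2   ⇒   f'(x) = 2·sin(x)·cos(x)
  g(x) = tanh(x)   ⇒   g'(x) = 1 - tanh(x)^2
  lim(x→0) f'(x)/g'(x) = lim(x→0) (2·sin(x)·cos(x))/(1 - tanh(x)^2)
  = 0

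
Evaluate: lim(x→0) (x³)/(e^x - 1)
This is a 0/0 indeterminate form.

Apply L'Hôpital's rule: differentiate numerator and denominator separately.
  f(x) = x^3   ⇒   f'(x) = 3·x^2
  g(x) = e^(x) - 1   ⇒   g'(x) = e^(x)
  lim(x→0) f'(x)/g'(x) = lim(x→0) (3·x^2)/(e^(x))
  = 0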